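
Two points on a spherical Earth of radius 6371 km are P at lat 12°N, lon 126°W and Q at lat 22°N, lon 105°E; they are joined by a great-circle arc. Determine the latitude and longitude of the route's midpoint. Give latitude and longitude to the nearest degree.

≈ lat 35°N, lon 173°E

Convert each endpoint to a unit vector on the sphere (x = cos φ cos λ, y = cos φ sin λ, z = sin φ).
The central angle between the endpoints is δ = arccos(p₁·p₂) ≈ 2.086 rad (119.5°).
Interpolate at f = 1/2 with slerp weights a = sin((1−f)δ)/sin δ ≈ 0.993, b = sin(fδ)/sin δ ≈ 0.993.
p = a·p₁ + b·p₂ ≈ (-0.809, 0.104, 0.578); φ = arcsin(p_z) ≈ 35.34°, λ = atan2(p_y, p_x) ≈ 172.71°.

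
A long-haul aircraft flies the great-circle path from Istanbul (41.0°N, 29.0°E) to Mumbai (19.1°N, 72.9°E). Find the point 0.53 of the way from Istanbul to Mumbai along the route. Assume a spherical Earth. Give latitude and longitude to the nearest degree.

≈ 31°N, 55°E

Convert each endpoint to a unit vector on the sphere (x = cos φ cos λ, y = cos φ sin λ, z = sin φ).
The central angle between the endpoints is δ = arccos(p₁·p₂) ≈ 0.755 rad (43.2°).
Interpolate at f = 0.53 with slerp weights a = sin((1−f)δ)/sin δ ≈ 0.507, b = sin(fδ)/sin δ ≈ 0.568.
p = a·p₁ + b·p₂ ≈ (0.493, 0.699, 0.519); φ = arcsin(p_z) ≈ 31.24°, λ = atan2(p_y, p_x) ≈ 54.82°.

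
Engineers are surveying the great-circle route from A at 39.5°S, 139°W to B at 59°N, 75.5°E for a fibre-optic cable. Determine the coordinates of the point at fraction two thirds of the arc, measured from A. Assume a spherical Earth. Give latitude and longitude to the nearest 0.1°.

Write both endpoints as unit vectors p₁, p₂ with components (cos φ cos λ, cos φ sin λ, sin φ).
The central angle between the endpoints is δ = arccos(p₁·p₂) ≈ 2.632 rad (150.8°).
Interpolate at f = 2/3 with slerp weights a = sin((1−f)δ)/sin δ ≈ 1.575, b = sin(fδ)/sin δ ≈ 2.014.
p = a·p₁ + b·p₂ ≈ (-0.658, 0.207, 0.724); φ = arcsin(p_z) ≈ 46.42°, λ = atan2(p_y, p_x) ≈ 162.54°.

≈ 46.4°N, 162.5°E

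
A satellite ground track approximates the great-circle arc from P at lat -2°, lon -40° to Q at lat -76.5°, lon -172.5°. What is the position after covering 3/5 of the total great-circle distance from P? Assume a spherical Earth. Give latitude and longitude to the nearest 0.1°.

≈ lat -58.8°, lon -56.5°

Write both endpoints as unit vectors p₁, p₂ with components (cos φ cos λ, cos φ sin λ, sin φ).
The central angle between the endpoints is δ = arccos(p₁·p₂) ≈ 1.695 rad (97.1°).
Interpolate at f = 3/5 with slerp weights a = sin((1−f)δ)/sin δ ≈ 0.632, b = sin(fδ)/sin δ ≈ 0.857.
p = a·p₁ + b·p₂ ≈ (0.286, -0.432, -0.855); φ = arcsin(p_z) ≈ -58.81°, λ = atan2(p_y, p_x) ≈ -56.55°.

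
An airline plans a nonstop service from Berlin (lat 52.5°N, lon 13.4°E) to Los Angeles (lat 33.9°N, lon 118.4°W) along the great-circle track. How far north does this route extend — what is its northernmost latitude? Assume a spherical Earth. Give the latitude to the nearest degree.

The great circle lies in the plane with unit normal n̂ = (p₁ × p₂)/|p₁ × p₂|.
Here n̂_z ≈ -0.379; the vertex latitude is φ_max = arccos|n̂_z| ≈ 67.7°.
Check via Clairaut: cos φ_max = |cos φ₁| · sin C = cos(52.5°)·sin(38.5°) ≈ 0.379, again giving ≈ 67.7°.

≈ 68°N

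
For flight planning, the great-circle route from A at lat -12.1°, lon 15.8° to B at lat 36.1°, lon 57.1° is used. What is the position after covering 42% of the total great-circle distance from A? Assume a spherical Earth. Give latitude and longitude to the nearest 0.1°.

Write both endpoints as unit vectors p₁, p₂ with components (cos φ cos λ, cos φ sin λ, sin φ).
The central angle between the endpoints is δ = arccos(p₁·p₂) ≈ 1.081 rad (62.0°).
Interpolate at f = 0.42 with slerp weights a = sin((1−f)δ)/sin δ ≈ 0.665, b = sin(fδ)/sin δ ≈ 0.497.
p = a·p₁ + b·p₂ ≈ (0.844, 0.514, 0.153); φ = arcsin(p_z) ≈ 8.83°, λ = atan2(p_y, p_x) ≈ 31.36°.

≈ lat 8.8°, lon 31.4°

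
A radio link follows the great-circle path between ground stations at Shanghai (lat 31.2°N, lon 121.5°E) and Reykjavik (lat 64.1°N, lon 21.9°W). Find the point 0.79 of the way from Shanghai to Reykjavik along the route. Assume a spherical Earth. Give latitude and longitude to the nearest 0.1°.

≈ lat 75.8°N, lon 15.8°E

Write both endpoints as unit vectors p₁, p₂ with components (cos φ cos λ, cos φ sin λ, sin φ).
The central angle between the endpoints is δ = arccos(p₁·p₂) ≈ 1.404 rad (80.4°).
Interpolate at f = 0.79 with slerp weights a = sin((1−f)δ)/sin δ ≈ 0.295, b = sin(fδ)/sin δ ≈ 0.908.
p = a·p₁ + b·p₂ ≈ (0.236, 0.067, 0.969); φ = arcsin(p_z) ≈ 75.78°, λ = atan2(p_y, p_x) ≈ 15.83°.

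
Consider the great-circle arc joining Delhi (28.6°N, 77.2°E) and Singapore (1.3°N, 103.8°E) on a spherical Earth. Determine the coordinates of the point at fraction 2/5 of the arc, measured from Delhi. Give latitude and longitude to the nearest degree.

Convert each endpoint to a unit vector on the sphere (x = cos φ cos λ, y = cos φ sin λ, z = sin φ).
The central angle between the endpoints is δ = arccos(p₁·p₂) ≈ 0.651 rad (37.3°).
Interpolate at f = 2/5 with slerp weights a = sin((1−f)δ)/sin δ ≈ 0.628, b = sin(fδ)/sin δ ≈ 0.425.
p = a·p₁ + b·p₂ ≈ (0.021, 0.950, 0.310); φ = arcsin(p_z) ≈ 18.08°, λ = atan2(p_y, p_x) ≈ 88.74°.

≈ 18°N, 89°E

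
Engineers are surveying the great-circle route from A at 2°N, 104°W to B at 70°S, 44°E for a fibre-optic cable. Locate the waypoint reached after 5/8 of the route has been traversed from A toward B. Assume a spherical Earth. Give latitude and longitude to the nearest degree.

≈ 64°S, 80°W

Convert each endpoint to a unit vector on the sphere (x = cos φ cos λ, y = cos φ sin λ, z = sin φ).
The central angle between the endpoints is δ = arccos(p₁·p₂) ≈ 1.899 rad (108.8°).
Interpolate at f = 5/8 with slerp weights a = sin((1−f)δ)/sin δ ≈ 0.690, b = sin(fδ)/sin δ ≈ 0.980.
p = a·p₁ + b·p₂ ≈ (0.074, -0.437, -0.897); φ = arcsin(p_z) ≈ -63.70°, λ = atan2(p_y, p_x) ≈ -80.37°.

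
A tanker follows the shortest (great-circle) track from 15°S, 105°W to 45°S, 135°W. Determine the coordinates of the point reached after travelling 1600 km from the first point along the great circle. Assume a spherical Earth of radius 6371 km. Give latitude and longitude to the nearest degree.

≈ 27°S, 114°W

Write both endpoints as unit vectors p₁, p₂ with components (cos φ cos λ, cos φ sin λ, sin φ).
The central angle between the endpoints is δ = arccos(p₁·p₂) ≈ 0.685 rad (39.2°). The total great-circle distance is δ·R ≈ 0.685 × 6371 ≈ 4363 km, so the target fraction is f = 1600/4363 ≈ 0.367.
Interpolate at f ≈ 0.367 with slerp weights a = sin((1−f)δ)/sin δ ≈ 0.664, b = sin(fδ)/sin δ ≈ 0.393.
p = a·p₁ + b·p₂ ≈ (-0.363, -0.816, -0.450); φ = arcsin(p_z) ≈ -26.73°, λ = atan2(p_y, p_x) ≈ -113.95°.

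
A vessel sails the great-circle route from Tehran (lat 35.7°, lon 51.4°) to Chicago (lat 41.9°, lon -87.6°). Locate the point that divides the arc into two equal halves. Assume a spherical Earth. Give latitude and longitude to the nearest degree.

≈ lat 66°, lon -11°

Convert each endpoint to a unit vector on the sphere (x = cos φ cos λ, y = cos φ sin λ, z = sin φ).
The central angle between the endpoints is δ = arccos(p₁·p₂) ≈ 1.637 rad (93.8°).
Interpolate at f = 1/2 with slerp weights a = sin((1−f)δ)/sin δ ≈ 0.732, b = sin(fδ)/sin δ ≈ 0.732.
p = a·p₁ + b·p₂ ≈ (0.394, -0.080, 0.916); φ = arcsin(p_z) ≈ 66.32°, λ = atan2(p_y, p_x) ≈ -11.46°.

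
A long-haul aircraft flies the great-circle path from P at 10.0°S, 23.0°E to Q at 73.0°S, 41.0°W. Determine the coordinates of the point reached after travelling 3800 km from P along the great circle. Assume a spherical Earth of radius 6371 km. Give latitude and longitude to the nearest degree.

≈ 42°S, 11°E

Convert each endpoint to a unit vector on the sphere (x = cos φ cos λ, y = cos φ sin λ, z = sin φ).
The central angle between the endpoints is δ = arccos(p₁·p₂) ≈ 1.274 rad (73.0°). The total great-circle distance is δ·R ≈ 1.274 × 6371 ≈ 8118 km, so the target fraction is f = 3800/8118 ≈ 0.468.
Interpolate at f ≈ 0.468 with slerp weights a = sin((1−f)δ)/sin δ ≈ 0.656, b = sin(fδ)/sin δ ≈ 0.587.
p = a·p₁ + b·p₂ ≈ (0.724, 0.140, -0.676); φ = arcsin(p_z) ≈ -42.50°, λ = atan2(p_y, p_x) ≈ 10.92°.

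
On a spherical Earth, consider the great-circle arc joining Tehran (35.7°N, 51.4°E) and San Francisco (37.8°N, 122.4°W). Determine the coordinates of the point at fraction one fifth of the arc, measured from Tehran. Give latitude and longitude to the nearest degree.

From cos δ = sin φ₁ sin φ₂ + cos φ₁ cos φ₂ cos Δλ, the central angle is δ ≈ 1.855 rad (106.3°).
Interpolate at f = 1/5 with slerp weights a = sin((1−f)δ)/sin δ ≈ 1.038, b = sin(fδ)/sin δ ≈ 0.378.
p = a·p₁ + b·p₂ ≈ (0.366, 0.407, 0.837); φ = arcsin(p_z) ≈ 56.83°, λ = atan2(p_y, p_x) ≈ 48.02°.

≈ 57°N, 48°E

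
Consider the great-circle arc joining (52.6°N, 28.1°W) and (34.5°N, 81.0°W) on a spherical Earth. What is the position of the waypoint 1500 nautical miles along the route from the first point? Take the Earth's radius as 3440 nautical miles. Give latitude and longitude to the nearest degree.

Write both endpoints as unit vectors p₁, p₂ with components (cos φ cos λ, cos φ sin λ, sin φ).
The central angle between the endpoints is δ = arccos(p₁·p₂) ≈ 0.720 rad (41.2°). The total great-circle distance is δ·R ≈ 0.720 × 3440 ≈ 2476 nmi, so the target fraction is f = 1500/2476 ≈ 0.606.
Interpolate at f ≈ 0.606 with slerp weights a = sin((1−f)δ)/sin δ ≈ 0.425, b = sin(fδ)/sin δ ≈ 0.641.
p = a·p₁ + b·p₂ ≈ (0.310, -0.643, 0.700); φ = arcsin(p_z) ≈ 44.45°, λ = atan2(p_y, p_x) ≈ -64.25°.

≈ (44°N, 64°W)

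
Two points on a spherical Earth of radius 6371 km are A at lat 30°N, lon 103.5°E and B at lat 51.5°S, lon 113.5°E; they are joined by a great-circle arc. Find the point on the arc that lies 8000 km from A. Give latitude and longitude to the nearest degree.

The haversine formula gives a central angle δ ≈ 1.431 rad (82.0°) between the endpoints. The total great-circle distance is δ·R ≈ 1.431 × 6371 ≈ 9115 km, so the target fraction is f = 8000/9115 ≈ 0.878.
Interpolate at f ≈ 0.878 with slerp weights a = sin((1−f)δ)/sin δ ≈ 0.176, b = sin(fδ)/sin δ ≈ 0.960.
p = a·p₁ + b·p₂ ≈ (-0.274, 0.696, -0.664); φ = arcsin(p_z) ≈ -41.57°, λ = atan2(p_y, p_x) ≈ 111.47°.

≈ lat 42°S, lon 111°E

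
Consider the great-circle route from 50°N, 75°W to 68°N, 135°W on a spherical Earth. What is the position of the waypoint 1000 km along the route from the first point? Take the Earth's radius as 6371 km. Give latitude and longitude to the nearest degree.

≈ 57°N, 85°W

From cos δ = sin φ₁ sin φ₂ + cos φ₁ cos φ₂ cos Δλ, the central angle is δ ≈ 0.591 rad (33.8°). The total great-circle distance is δ·R ≈ 0.591 × 6371 ≈ 3762 km, so the target fraction is f = 1000/3762 ≈ 0.266.
Interpolate at f ≈ 0.266 with slerp weights a = sin((1−f)δ)/sin δ ≈ 0.754, b = sin(fδ)/sin δ ≈ 0.281.
p = a·p₁ + b·p₂ ≈ (0.051, -0.543, 0.838); φ = arcsin(p_z) ≈ 56.96°, λ = atan2(p_y, p_x) ≈ -84.62°.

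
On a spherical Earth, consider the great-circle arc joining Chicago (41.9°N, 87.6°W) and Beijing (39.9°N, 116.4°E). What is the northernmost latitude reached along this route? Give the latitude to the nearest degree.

The great circle lies in the plane with unit normal n̂ = (p₁ × p₂)/|p₁ × p₂|.
Here n̂_z ≈ -0.233; the vertex latitude is φ_max = arccos|n̂_z| ≈ 76.5°.
Check via Clairaut: cos φ_max = |cos φ₁| · sin C = cos(41.9°)·sin(18.3°) ≈ 0.233, again giving ≈ 76.5°.

≈ 77°N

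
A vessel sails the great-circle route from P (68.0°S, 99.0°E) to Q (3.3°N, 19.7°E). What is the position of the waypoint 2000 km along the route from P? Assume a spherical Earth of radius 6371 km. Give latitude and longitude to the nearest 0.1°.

Write both endpoints as unit vectors p₁, p₂ with components (cos φ cos λ, cos φ sin λ, sin φ).
The central angle between the endpoints is δ = arccos(p₁·p₂) ≈ 1.555 rad (89.1°). The total great-circle distance is δ·R ≈ 1.555 × 6371 ≈ 9905 km, so the target fraction is f = 2000/9905 ≈ 0.202.
Interpolate at f ≈ 0.202 with slerp weights a = sin((1−f)δ)/sin δ ≈ 0.946, b = sin(fδ)/sin δ ≈ 0.309.
p = a·p₁ + b·p₂ ≈ (0.235, 0.454, -0.859); φ = arcsin(p_z) ≈ -59.26°, λ = atan2(p_y, p_x) ≈ 62.65°.

≈ (59.3°S, 62.7°E)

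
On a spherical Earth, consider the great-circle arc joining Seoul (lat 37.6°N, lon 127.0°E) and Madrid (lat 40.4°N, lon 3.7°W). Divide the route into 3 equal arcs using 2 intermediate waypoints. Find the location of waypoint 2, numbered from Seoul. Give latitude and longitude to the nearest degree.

Convert each endpoint to a unit vector on the sphere (x = cos φ cos λ, y = cos φ sin λ, z = sin φ).
The central angle between the endpoints is δ = arccos(p₁·p₂) ≈ 1.569 rad (89.9°).
Interpolate at f = 2/3 with slerp weights a = sin((1−f)δ)/sin δ ≈ 0.499, b = sin(fδ)/sin δ ≈ 0.865.
p = a·p₁ + b·p₂ ≈ (0.420, 0.273, 0.866); φ = arcsin(p_z) ≈ 59.95°, λ = atan2(p_y, p_x) ≈ 33.10°.

≈ lat 60°N, lon 33°E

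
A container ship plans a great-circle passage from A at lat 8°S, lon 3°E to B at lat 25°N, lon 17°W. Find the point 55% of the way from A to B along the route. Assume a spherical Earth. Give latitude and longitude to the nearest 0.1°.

The haversine formula gives a central angle δ ≈ 0.669 rad (38.3°) between the endpoints.
Interpolate at f = 0.55 with slerp weights a = sin((1−f)δ)/sin δ ≈ 0.478, b = sin(fδ)/sin δ ≈ 0.580.
p = a·p₁ + b·p₂ ≈ (0.975, -0.129, 0.179); φ = arcsin(p_z) ≈ 10.29°, λ = atan2(p_y, p_x) ≈ -7.53°.

≈ lat 10.3°N, lon 7.5°W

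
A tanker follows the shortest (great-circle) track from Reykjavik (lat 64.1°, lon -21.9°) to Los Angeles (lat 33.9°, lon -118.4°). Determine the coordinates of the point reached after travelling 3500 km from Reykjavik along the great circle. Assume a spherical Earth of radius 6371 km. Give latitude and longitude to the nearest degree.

The haversine formula gives a central angle δ ≈ 1.092 rad (62.6°) between the endpoints. The total great-circle distance is δ·R ≈ 1.092 × 6371 ≈ 6957 km, so the target fraction is f = 3500/6957 ≈ 0.503.
Interpolate at f ≈ 0.503 with slerp weights a = sin((1−f)δ)/sin δ ≈ 0.582, b = sin(fδ)/sin δ ≈ 0.588.
p = a·p₁ + b·p₂ ≈ (0.004, -0.524, 0.852); φ = arcsin(p_z) ≈ 58.38°, λ = atan2(p_y, p_x) ≈ -89.61°.

≈ lat 58°, lon -90°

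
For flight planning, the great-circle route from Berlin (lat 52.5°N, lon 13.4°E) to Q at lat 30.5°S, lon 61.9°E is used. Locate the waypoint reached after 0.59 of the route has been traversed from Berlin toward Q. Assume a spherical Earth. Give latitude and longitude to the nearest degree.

≈ lat 4°N, lon 45°E

The haversine formula gives a central angle δ ≈ 1.626 rad (93.2°) between the endpoints.
Interpolate at f = 0.59 with slerp weights a = sin((1−f)δ)/sin δ ≈ 0.619, b = sin(fδ)/sin δ ≈ 0.820.
p = a·p₁ + b·p₂ ≈ (0.700, 0.711, 0.075); φ = arcsin(p_z) ≈ 4.31°, λ = atan2(p_y, p_x) ≈ 45.45°.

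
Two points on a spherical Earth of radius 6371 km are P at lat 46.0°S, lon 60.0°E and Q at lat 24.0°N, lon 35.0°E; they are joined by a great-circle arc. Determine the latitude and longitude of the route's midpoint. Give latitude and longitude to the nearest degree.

≈ lat 11°S, lon 46°E

The haversine formula gives a central angle δ ≈ 1.284 rad (73.6°) between the endpoints.
Interpolate at f = 1/2 with slerp weights a = sin((1−f)δ)/sin δ ≈ 0.624, b = sin(fδ)/sin δ ≈ 0.624.
p = a·p₁ + b·p₂ ≈ (0.684, 0.703, -0.195); φ = arcsin(p_z) ≈ -11.26°, λ = atan2(p_y, p_x) ≈ 45.77°.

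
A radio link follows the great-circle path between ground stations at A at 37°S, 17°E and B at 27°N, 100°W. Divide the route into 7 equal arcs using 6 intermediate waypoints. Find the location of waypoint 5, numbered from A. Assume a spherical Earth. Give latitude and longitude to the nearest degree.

Write both endpoints as unit vectors p₁, p₂ with components (cos φ cos λ, cos φ sin λ, sin φ).
The central angle between the endpoints is δ = arccos(p₁·p₂) ≈ 2.210 rad (126.6°).
Interpolate at f = 5/7 with slerp weights a = sin((1−f)δ)/sin δ ≈ 0.735, b = sin(fδ)/sin δ ≈ 1.246.
p = a·p₁ + b·p₂ ≈ (0.369, -0.921, 0.123); φ = arcsin(p_z) ≈ 7.07°, λ = atan2(p_y, p_x) ≈ -68.19°.

≈ 7°N, 68°W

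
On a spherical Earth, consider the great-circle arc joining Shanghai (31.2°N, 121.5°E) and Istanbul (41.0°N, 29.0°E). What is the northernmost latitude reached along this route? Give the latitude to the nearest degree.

≈ 47°N

The great circle lies in the plane with unit normal n̂ = (p₁ × p₂)/|p₁ × p₂|.
Here n̂_z ≈ -0.679; the vertex latitude is φ_max = arccos|n̂_z| ≈ 47.3°.
Check via Clairaut: cos φ_max = |cos φ₁| · sin C = cos(31.2°)·sin(52.5°) ≈ 0.679, again giving ≈ 47.3°.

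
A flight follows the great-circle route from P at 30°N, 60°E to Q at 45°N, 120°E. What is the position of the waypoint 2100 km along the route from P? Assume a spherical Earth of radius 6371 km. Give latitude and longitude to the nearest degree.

≈ 39°N, 80°E

Convert each endpoint to a unit vector on the sphere (x = cos φ cos λ, y = cos φ sin λ, z = sin φ).
The central angle between the endpoints is δ = arccos(p₁·p₂) ≈ 0.850 rad (48.7°). The total great-circle distance is δ·R ≈ 0.850 × 6371 ≈ 5417 km, so the target fraction is f = 2100/5417 ≈ 0.388.
Interpolate at f ≈ 0.388 with slerp weights a = sin((1−f)δ)/sin δ ≈ 0.662, b = sin(fδ)/sin δ ≈ 0.431.
p = a·p₁ + b·p₂ ≈ (0.134, 0.760, 0.636); φ = arcsin(p_z) ≈ 39.46°, λ = atan2(p_y, p_x) ≈ 79.98°.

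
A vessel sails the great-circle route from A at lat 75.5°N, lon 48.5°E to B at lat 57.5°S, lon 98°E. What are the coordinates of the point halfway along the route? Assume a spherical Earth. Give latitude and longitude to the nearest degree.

From cos δ = sin φ₁ sin φ₂ + cos φ₁ cos φ₂ cos Δλ, the central angle is δ ≈ 2.388 rad (136.8°).
Interpolate at f = 1/2 with slerp weights a = sin((1−f)δ)/sin δ ≈ 1.359, b = sin(fδ)/sin δ ≈ 1.359.
p = a·p₁ + b·p₂ ≈ (0.124, 0.978, 0.170); φ = arcsin(p_z) ≈ 9.76°, λ = atan2(p_y, p_x) ≈ 82.78°.

≈ lat 10°N, lon 83°E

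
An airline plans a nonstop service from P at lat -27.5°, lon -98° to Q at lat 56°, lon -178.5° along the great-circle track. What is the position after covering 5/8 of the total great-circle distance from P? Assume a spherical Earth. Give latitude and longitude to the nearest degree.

≈ lat 29°, lon -136°

From cos δ = sin φ₁ sin φ₂ + cos φ₁ cos φ₂ cos Δλ, the central angle is δ ≈ 1.876 rad (107.5°).
Interpolate at f = 5/8 with slerp weights a = sin((1−f)δ)/sin δ ≈ 0.678, b = sin(fδ)/sin δ ≈ 0.967.
p = a·p₁ + b·p₂ ≈ (-0.624, -0.610, 0.488); φ = arcsin(p_z) ≈ 29.22°, λ = atan2(p_y, p_x) ≈ -135.65°.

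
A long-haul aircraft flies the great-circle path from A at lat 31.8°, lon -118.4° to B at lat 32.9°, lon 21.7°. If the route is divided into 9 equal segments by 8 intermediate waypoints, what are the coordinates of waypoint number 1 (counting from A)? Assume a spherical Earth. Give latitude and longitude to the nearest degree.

≈ lat 41°, lon -110°

Write both endpoints as unit vectors p₁, p₂ with components (cos φ cos λ, cos φ sin λ, sin φ).
The central angle between the endpoints is δ = arccos(p₁·p₂) ≈ 1.835 rad (105.1°).
Interpolate at f = 1/9 with slerp weights a = sin((1−f)δ)/sin δ ≈ 1.034, b = sin(fδ)/sin δ ≈ 0.210.
p = a·p₁ + b·p₂ ≈ (-0.254, -0.708, 0.659); φ = arcsin(p_z) ≈ 41.21°, λ = atan2(p_y, p_x) ≈ -109.76°.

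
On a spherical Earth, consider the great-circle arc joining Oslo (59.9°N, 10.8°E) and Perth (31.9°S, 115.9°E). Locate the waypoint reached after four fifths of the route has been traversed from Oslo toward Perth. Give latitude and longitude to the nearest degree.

≈ 11°S, 101°E

From cos δ = sin φ₁ sin φ₂ + cos φ₁ cos φ₂ cos Δλ, the central angle is δ ≈ 2.175 rad (124.6°).
Interpolate at f = 4/5 with slerp weights a = sin((1−f)δ)/sin δ ≈ 0.512, b = sin(fδ)/sin δ ≈ 1.198.
p = a·p₁ + b·p₂ ≈ (-0.192, 0.963, -0.190); φ = arcsin(p_z) ≈ -10.95°, λ = atan2(p_y, p_x) ≈ 101.27°.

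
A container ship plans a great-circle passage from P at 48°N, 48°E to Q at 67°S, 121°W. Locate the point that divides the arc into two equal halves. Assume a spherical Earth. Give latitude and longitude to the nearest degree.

Convert each endpoint to a unit vector on the sphere (x = cos φ cos λ, y = cos φ sin λ, z = sin φ).
The central angle between the endpoints is δ = arccos(p₁·p₂) ≈ 2.796 rad (160.2°).
Interpolate at f = 1/2 with slerp weights a = sin((1−f)δ)/sin δ ≈ 2.904, b = sin(fδ)/sin δ ≈ 2.904.
p = a·p₁ + b·p₂ ≈ (0.716, 0.471, -0.515); φ = arcsin(p_z) ≈ -31.00°, λ = atan2(p_y, p_x) ≈ 33.37°.

≈ 31°S, 33°E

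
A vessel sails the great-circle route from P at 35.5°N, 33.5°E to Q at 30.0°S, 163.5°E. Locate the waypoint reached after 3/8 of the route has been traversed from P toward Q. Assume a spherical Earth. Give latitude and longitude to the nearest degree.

≈ 16°N, 88°E

The haversine formula gives a central angle δ ≈ 2.409 rad (138.0°) between the endpoints.
Interpolate at f = 3/8 with slerp weights a = sin((1−f)δ)/sin δ ≈ 1.492, b = sin(fδ)/sin δ ≈ 1.175.
p = a·p₁ + b·p₂ ≈ (0.038, 0.959, 0.279); φ = arcsin(p_z) ≈ 16.22°, λ = atan2(p_y, p_x) ≈ 87.75°.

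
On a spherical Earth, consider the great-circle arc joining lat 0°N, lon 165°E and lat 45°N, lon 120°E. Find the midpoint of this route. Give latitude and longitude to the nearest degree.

Convert each endpoint to a unit vector on the sphere (x = cos φ cos λ, y = cos φ sin λ, z = sin φ).
The central angle between the endpoints is δ = arccos(p₁·p₂) ≈ 1.047 rad (60.0°).
Interpolate at f = 1/2 with slerp weights a = sin((1−f)δ)/sin δ ≈ 0.577, b = sin(fδ)/sin δ ≈ 0.577.
p = a·p₁ + b·p₂ ≈ (-0.762, 0.503, 0.408); φ = arcsin(p_z) ≈ 24.09°, λ = atan2(p_y, p_x) ≈ 146.57°.

≈ lat 24°N, lon 147°E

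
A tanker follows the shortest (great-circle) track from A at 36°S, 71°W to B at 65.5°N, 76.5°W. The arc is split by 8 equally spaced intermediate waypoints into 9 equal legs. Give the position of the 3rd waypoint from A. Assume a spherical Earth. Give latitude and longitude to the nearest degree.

Convert each endpoint to a unit vector on the sphere (x = cos φ cos λ, y = cos φ sin λ, z = sin φ).
The central angle between the endpoints is δ = arccos(p₁·p₂) ≈ 1.773 rad (101.6°).
Interpolate at f = 3/9 with slerp weights a = sin((1−f)δ)/sin δ ≈ 0.945, b = sin(fδ)/sin δ ≈ 0.569.
p = a·p₁ + b·p₂ ≈ (0.304, -0.952, -0.038); φ = arcsin(p_z) ≈ -2.16°, λ = atan2(p_y, p_x) ≈ -72.30°.

≈ 2°S, 72°W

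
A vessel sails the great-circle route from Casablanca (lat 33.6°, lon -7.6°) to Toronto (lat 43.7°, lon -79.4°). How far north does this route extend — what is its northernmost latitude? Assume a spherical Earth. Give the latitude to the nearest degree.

≈ 46°

The great circle lies in the plane with unit normal n̂ = (p₁ × p₂)/|p₁ × p₂|.
Here n̂_z ≈ -0.696; the vertex latitude is φ_max = arccos|n̂_z| ≈ 45.9°.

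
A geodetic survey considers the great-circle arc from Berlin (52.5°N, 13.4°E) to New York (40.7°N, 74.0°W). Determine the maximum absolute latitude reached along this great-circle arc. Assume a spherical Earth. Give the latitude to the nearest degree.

The great circle lies in the plane with unit normal n̂ = (p₁ × p₂)/|p₁ × p₂|.
Here n̂_z ≈ -0.547; the vertex latitude is φ_max = arccos|n̂_z| ≈ 56.8°.
Check via Clairaut: cos φ_max = |cos φ₁| · sin C = cos(52.5°)·sin(64.0°) ≈ 0.547, again giving ≈ 56.8°.

≈ 57°N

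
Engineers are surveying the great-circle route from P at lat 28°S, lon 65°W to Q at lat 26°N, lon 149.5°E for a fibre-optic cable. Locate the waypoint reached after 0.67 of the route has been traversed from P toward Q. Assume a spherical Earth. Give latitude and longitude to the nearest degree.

≈ lat 9°N, lon 162°W

The haversine formula gives a central angle δ ≈ 2.606 rad (149.3°) between the endpoints.
Interpolate at f = 0.67 with slerp weights a = sin((1−f)δ)/sin δ ≈ 1.484, b = sin(fδ)/sin δ ≈ 1.929.
p = a·p₁ + b·p₂ ≈ (-0.940, -0.308, 0.149); φ = arcsin(p_z) ≈ 8.55°, λ = atan2(p_y, p_x) ≈ -161.86°.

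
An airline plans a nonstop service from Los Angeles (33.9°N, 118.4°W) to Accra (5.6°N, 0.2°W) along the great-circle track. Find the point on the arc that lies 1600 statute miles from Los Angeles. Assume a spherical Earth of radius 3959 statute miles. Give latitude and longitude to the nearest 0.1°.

≈ (39.2°N, 90.2°W)

Write both endpoints as unit vectors p₁, p₂ with components (cos φ cos λ, cos φ sin λ, sin φ).
The central angle between the endpoints is δ = arccos(p₁·p₂) ≈ 1.913 rad (109.6°). The total great-circle distance is δ·R ≈ 1.913 × 3959 ≈ 7575 mi, so the target fraction is f = 1600/7575 ≈ 0.211.
Interpolate at f ≈ 0.211 with slerp weights a = sin((1−f)δ)/sin δ ≈ 1.060, b = sin(fδ)/sin δ ≈ 0.417.
p = a·p₁ + b·p₂ ≈ (-0.003, -0.775, 0.632); φ = arcsin(p_z) ≈ 39.18°, λ = atan2(p_y, p_x) ≈ -90.21°.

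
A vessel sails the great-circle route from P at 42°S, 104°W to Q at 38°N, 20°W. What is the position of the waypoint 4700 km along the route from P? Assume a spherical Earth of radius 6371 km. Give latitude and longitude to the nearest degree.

≈ 13°S, 69°W

Write both endpoints as unit vectors p₁, p₂ with components (cos φ cos λ, cos φ sin λ, sin φ).
The central angle between the endpoints is δ = arccos(p₁·p₂) ≈ 1.929 rad (110.5°). The total great-circle distance is δ·R ≈ 1.929 × 6371 ≈ 12291 km, so the target fraction is f = 4700/12291 ≈ 0.382.
Interpolate at f ≈ 0.382 with slerp weights a = sin((1−f)δ)/sin δ ≈ 0.992, b = sin(fδ)/sin δ ≈ 0.718.
p = a·p₁ + b·p₂ ≈ (0.354, -0.909, -0.222); φ = arcsin(p_z) ≈ -12.80°, λ = atan2(p_y, p_x) ≈ -68.75°.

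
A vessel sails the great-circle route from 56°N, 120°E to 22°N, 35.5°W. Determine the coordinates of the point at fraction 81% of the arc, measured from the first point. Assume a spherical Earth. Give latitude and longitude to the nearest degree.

The haversine formula gives a central angle δ ≈ 1.733 rad (99.3°) between the endpoints.
Interpolate at f = 0.81 with slerp weights a = sin((1−f)δ)/sin δ ≈ 0.328, b = sin(fδ)/sin δ ≈ 0.999.
p = a·p₁ + b·p₂ ≈ (0.663, -0.379, 0.646); φ = arcsin(p_z) ≈ 40.23°, λ = atan2(p_y, p_x) ≈ -29.79°.

≈ 40°N, 30°W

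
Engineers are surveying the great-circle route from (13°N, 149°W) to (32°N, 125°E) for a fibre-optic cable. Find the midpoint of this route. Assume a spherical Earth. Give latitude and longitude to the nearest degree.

Convert each endpoint to a unit vector on the sphere (x = cos φ cos λ, y = cos φ sin λ, z = sin φ).
The central angle between the endpoints is δ = arccos(p₁·p₂) ≈ 1.393 rad (79.8°).
Interpolate at f = 1/2 with slerp weights a = sin((1−f)δ)/sin δ ≈ 0.652, b = sin(fδ)/sin δ ≈ 0.652.
p = a·p₁ + b·p₂ ≈ (-0.861, 0.126, 0.492); φ = arcsin(p_z) ≈ 29.47°, λ = atan2(p_y, p_x) ≈ 171.70°.

≈ (29°N, 172°E)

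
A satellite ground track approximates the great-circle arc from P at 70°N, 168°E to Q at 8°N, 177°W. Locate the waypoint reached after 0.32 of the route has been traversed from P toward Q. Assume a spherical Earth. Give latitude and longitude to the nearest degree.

Write both endpoints as unit vectors p₁, p₂ with components (cos φ cos λ, cos φ sin λ, sin φ).
The central angle between the endpoints is δ = arccos(p₁·p₂) ≈ 1.095 rad (62.7°).
Interpolate at f = 0.32 with slerp weights a = sin((1−f)δ)/sin δ ≈ 0.762, b = sin(fδ)/sin δ ≈ 0.386.
p = a·p₁ + b·p₂ ≈ (-0.637, 0.034, 0.770); φ = arcsin(p_z) ≈ 50.37°, λ = atan2(p_y, p_x) ≈ 176.93°.

≈ 50°N, 177°E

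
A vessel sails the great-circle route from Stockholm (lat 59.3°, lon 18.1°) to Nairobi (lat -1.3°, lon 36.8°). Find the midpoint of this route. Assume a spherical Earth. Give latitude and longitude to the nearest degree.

≈ lat 29°, lon 31°

The haversine formula gives a central angle δ ≈ 1.088 rad (62.4°) between the endpoints.
Interpolate at f = 1/2 with slerp weights a = sin((1−f)δ)/sin δ ≈ 0.584, b = sin(fδ)/sin δ ≈ 0.584.
p = a·p₁ + b·p₂ ≈ (0.751, 0.443, 0.489); φ = arcsin(p_z) ≈ 29.29°, λ = atan2(p_y, p_x) ≈ 30.50°.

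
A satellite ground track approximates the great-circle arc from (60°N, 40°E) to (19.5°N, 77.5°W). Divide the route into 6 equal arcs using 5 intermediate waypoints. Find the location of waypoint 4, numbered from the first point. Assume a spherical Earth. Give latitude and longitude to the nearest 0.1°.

Write both endpoints as unit vectors p₁, p₂ with components (cos φ cos λ, cos φ sin λ, sin φ).
The central angle between the endpoints is δ = arccos(p₁·p₂) ≈ 1.499 rad (85.9°).
Interpolate at f = 4/6 with slerp weights a = sin((1−f)δ)/sin δ ≈ 0.480, b = sin(fδ)/sin δ ≈ 0.843.
p = a·p₁ + b·p₂ ≈ (0.356, -0.622, 0.698); φ = arcsin(p_z) ≈ 44.23°, λ = atan2(p_y, p_x) ≈ -60.20°.

≈ (44.2°N, 60.2°W)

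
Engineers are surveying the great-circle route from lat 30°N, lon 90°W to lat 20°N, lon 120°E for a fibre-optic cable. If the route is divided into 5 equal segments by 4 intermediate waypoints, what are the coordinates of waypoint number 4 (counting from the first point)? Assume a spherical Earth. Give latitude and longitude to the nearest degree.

≈ lat 40°N, lon 136°E

Write both endpoints as unit vectors p₁, p₂ with components (cos φ cos λ, cos φ sin λ, sin φ).
The central angle between the endpoints is δ = arccos(p₁·p₂) ≈ 2.134 rad (122.3°).
Interpolate at f = 4/5 with slerp weights a = sin((1−f)δ)/sin δ ≈ 0.489, b = sin(fδ)/sin δ ≈ 1.172.
p = a·p₁ + b·p₂ ≈ (-0.550, 0.530, 0.645); φ = arcsin(p_z) ≈ 40.20°, λ = atan2(p_y, p_x) ≈ 136.11°.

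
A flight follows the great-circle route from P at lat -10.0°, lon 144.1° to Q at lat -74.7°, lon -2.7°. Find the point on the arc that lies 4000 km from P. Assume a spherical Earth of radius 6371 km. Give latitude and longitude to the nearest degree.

≈ lat -45°, lon 137°

Write both endpoints as unit vectors p₁, p₂ with components (cos φ cos λ, cos φ sin λ, sin φ).
The central angle between the endpoints is δ = arccos(p₁·p₂) ≈ 1.621 rad (92.9°). The total great-circle distance is δ·R ≈ 1.621 × 6371 ≈ 10326 km, so the target fraction is f = 4000/10326 ≈ 0.387.
Interpolate at f ≈ 0.387 with slerp weights a = sin((1−f)δ)/sin δ ≈ 0.839, b = sin(fδ)/sin δ ≈ 0.588.
p = a·p₁ + b·p₂ ≈ (-0.514, 0.477, -0.713); φ = arcsin(p_z) ≈ -45.47°, λ = atan2(p_y, p_x) ≈ 137.14°.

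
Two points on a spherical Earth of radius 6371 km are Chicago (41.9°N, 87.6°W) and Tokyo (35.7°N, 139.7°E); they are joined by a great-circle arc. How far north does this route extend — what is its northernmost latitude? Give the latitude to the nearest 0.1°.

The great circle lies in the plane with unit normal n̂ = (p₁ × p₂)/|p₁ × p₂|.
Here n̂_z ≈ -0.444; the vertex latitude is φ_max = arccos|n̂_z| ≈ 63.6°.

≈ 63.6°N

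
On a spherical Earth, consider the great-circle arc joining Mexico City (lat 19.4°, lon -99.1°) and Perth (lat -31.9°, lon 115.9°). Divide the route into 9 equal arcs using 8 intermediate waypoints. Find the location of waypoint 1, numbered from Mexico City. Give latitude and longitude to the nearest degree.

Convert each endpoint to a unit vector on the sphere (x = cos φ cos λ, y = cos φ sin λ, z = sin φ).
The central angle between the endpoints is δ = arccos(p₁·p₂) ≈ 2.553 rad (146.3°).
Interpolate at f = 1/9 with slerp weights a = sin((1−f)δ)/sin δ ≈ 1.379, b = sin(fδ)/sin δ ≈ 0.504.
p = a·p₁ + b·p₂ ≈ (-0.392, -0.900, 0.192); φ = arcsin(p_z) ≈ 11.06°, λ = atan2(p_y, p_x) ≈ -113.57°.

≈ lat 11°, lon -114°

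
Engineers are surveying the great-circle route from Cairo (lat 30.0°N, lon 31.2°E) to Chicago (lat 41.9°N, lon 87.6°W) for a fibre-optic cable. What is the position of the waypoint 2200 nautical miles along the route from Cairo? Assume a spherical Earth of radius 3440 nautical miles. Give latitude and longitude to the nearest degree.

Convert each endpoint to a unit vector on the sphere (x = cos φ cos λ, y = cos φ sin λ, z = sin φ).
The central angle between the endpoints is δ = arccos(p₁·p₂) ≈ 1.547 rad (88.7°). The total great-circle distance is δ·R ≈ 1.547 × 3440 ≈ 5323 nmi, so the target fraction is f = 2200/5323 ≈ 0.413.
Interpolate at f ≈ 0.413 with slerp weights a = sin((1−f)δ)/sin δ ≈ 0.788, b = sin(fδ)/sin δ ≈ 0.597.
p = a·p₁ + b·p₂ ≈ (0.603, -0.090, 0.793); φ = arcsin(p_z) ≈ 52.46°, λ = atan2(p_y, p_x) ≈ -8.52°.

≈ lat 52°N, lon 9°W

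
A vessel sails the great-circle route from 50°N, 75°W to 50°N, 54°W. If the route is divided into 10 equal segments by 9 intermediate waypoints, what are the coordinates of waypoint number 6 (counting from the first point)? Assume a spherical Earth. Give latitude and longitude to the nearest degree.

The haversine formula gives a central angle δ ≈ 0.235 rad (13.5°) between the endpoints.
Interpolate at f = 6/10 with slerp weights a = sin((1−f)δ)/sin δ ≈ 0.403, b = sin(fδ)/sin δ ≈ 0.604.
p = a·p₁ + b·p₂ ≈ (0.295, -0.564, 0.771); φ = arcsin(p_z) ≈ 50.46°, λ = atan2(p_y, p_x) ≈ -62.39°.

≈ 50°N, 62°W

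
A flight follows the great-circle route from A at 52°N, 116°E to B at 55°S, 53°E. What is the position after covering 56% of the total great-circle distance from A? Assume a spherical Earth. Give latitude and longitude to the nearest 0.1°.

Write both endpoints as unit vectors p₁, p₂ with components (cos φ cos λ, cos φ sin λ, sin φ).
The central angle between the endpoints is δ = arccos(p₁·p₂) ≈ 2.077 rad (119.0°).
Interpolate at f = 0.56 with slerp weights a = sin((1−f)δ)/sin δ ≈ 0.906, b = sin(fδ)/sin δ ≈ 1.050.
p = a·p₁ + b·p₂ ≈ (0.118, 0.982, -0.146); φ = arcsin(p_z) ≈ -8.42°, λ = atan2(p_y, p_x) ≈ 83.15°.

≈ 8.4°S, 83.1°E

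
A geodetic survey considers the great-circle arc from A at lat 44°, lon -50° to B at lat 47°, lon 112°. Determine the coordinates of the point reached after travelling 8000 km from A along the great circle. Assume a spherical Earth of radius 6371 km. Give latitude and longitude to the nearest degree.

The haversine formula gives a central angle δ ≈ 1.529 rad (87.6°) between the endpoints. The total great-circle distance is δ·R ≈ 1.529 × 6371 ≈ 9743 km, so the target fraction is f = 8000/9743 ≈ 0.821.
Interpolate at f ≈ 0.821 with slerp weights a = sin((1−f)δ)/sin δ ≈ 0.270, b = sin(fδ)/sin δ ≈ 0.952.
p = a·p₁ + b·p₂ ≈ (-0.118, 0.453, 0.884); φ = arcsin(p_z) ≈ 62.11°, λ = atan2(p_y, p_x) ≈ 104.62°.

≈ lat 62°, lon 105°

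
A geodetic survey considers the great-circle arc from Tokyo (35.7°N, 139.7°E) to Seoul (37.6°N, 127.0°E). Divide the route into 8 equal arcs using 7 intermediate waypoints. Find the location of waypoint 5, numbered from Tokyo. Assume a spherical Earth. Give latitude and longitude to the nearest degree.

≈ 37°N, 132°E

Convert each endpoint to a unit vector on the sphere (x = cos φ cos λ, y = cos φ sin λ, z = sin φ).
The central angle between the endpoints is δ = arccos(p₁·p₂) ≈ 0.181 rad (10.4°).
Interpolate at f = 5/8 with slerp weights a = sin((1−f)δ)/sin δ ≈ 0.377, b = sin(fδ)/sin δ ≈ 0.627.
p = a·p₁ + b·p₂ ≈ (-0.532, 0.595, 0.602); φ = arcsin(p_z) ≈ 37.05°, λ = atan2(p_y, p_x) ≈ 131.83°.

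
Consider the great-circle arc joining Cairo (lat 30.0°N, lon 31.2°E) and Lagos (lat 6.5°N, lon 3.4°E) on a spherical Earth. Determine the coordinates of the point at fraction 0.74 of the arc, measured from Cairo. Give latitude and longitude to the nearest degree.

≈ lat 13°N, lon 10°E

Write both endpoints as unit vectors p₁, p₂ with components (cos φ cos λ, cos φ sin λ, sin φ).
The central angle between the endpoints is δ = arccos(p₁·p₂) ≈ 0.613 rad (35.1°).
Interpolate at f = 0.74 with slerp weights a = sin((1−f)δ)/sin δ ≈ 0.276, b = sin(fδ)/sin δ ≈ 0.762.
p = a·p₁ + b·p₂ ≈ (0.960, 0.169, 0.224); φ = arcsin(p_z) ≈ 12.95°, λ = atan2(p_y, p_x) ≈ 9.97°.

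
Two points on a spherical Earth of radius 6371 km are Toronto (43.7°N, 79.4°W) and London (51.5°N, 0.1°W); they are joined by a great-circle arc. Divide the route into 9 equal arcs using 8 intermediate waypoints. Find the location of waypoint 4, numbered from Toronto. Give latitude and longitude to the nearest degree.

≈ (54°N, 48°W)

Write both endpoints as unit vectors p₁, p₂ with components (cos φ cos λ, cos φ sin λ, sin φ).
The central angle between the endpoints is δ = arccos(p₁·p₂) ≈ 0.897 rad (51.4°).
Interpolate at f = 4/9 with slerp weights a = sin((1−f)δ)/sin δ ≈ 0.612, b = sin(fδ)/sin δ ≈ 0.497.
p = a·p₁ + b·p₂ ≈ (0.391, -0.435, 0.811); φ = arcsin(p_z) ≈ 54.22°, λ = atan2(p_y, p_x) ≈ -48.09°.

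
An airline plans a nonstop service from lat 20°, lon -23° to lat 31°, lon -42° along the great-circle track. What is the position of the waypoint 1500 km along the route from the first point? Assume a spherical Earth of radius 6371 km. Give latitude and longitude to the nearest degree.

≈ lat 28°, lon -35°

The haversine formula gives a central angle δ ≈ 0.355 rad (20.3°) between the endpoints. The total great-circle distance is δ·R ≈ 0.355 × 6371 ≈ 2260 km, so the target fraction is f = 1500/2260 ≈ 0.664.
Interpolate at f ≈ 0.664 with slerp weights a = sin((1−f)δ)/sin δ ≈ 0.343, b = sin(fδ)/sin δ ≈ 0.672.
p = a·p₁ + b·p₂ ≈ (0.724, -0.511, 0.463); φ = arcsin(p_z) ≈ 27.59°, λ = atan2(p_y, p_x) ≈ -35.21°.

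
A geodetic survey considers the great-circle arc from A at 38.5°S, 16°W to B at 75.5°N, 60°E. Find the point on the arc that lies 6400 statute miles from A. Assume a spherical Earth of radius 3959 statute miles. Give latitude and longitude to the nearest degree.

≈ 51°N, 12°E

The haversine formula gives a central angle δ ≈ 2.159 rad (123.7°) between the endpoints. The total great-circle distance is δ·R ≈ 2.159 × 3959 ≈ 8549 mi, so the target fraction is f = 6400/8549 ≈ 0.749.
Interpolate at f ≈ 0.749 with slerp weights a = sin((1−f)δ)/sin δ ≈ 0.621, b = sin(fδ)/sin δ ≈ 1.201.
p = a·p₁ + b·p₂ ≈ (0.618, 0.126, 0.776); φ = arcsin(p_z) ≈ 50.91°, λ = atan2(p_y, p_x) ≈ 11.57°.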